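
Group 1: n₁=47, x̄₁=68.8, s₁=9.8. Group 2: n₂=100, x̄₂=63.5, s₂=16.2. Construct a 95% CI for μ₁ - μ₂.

Difference = 5.3. SE = √(9.8²/47 + 16.2²/100) = 2.161. CI = (1.07, 9.53)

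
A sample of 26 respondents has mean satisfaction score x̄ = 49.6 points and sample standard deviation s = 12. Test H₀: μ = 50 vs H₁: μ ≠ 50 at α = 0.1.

t = (x̄ - μ₀)/(s/√n) = (49.6 - 50)/(12/√26) = -0.17. df = 25, critical t = ±1.708. Fail to reject H₀.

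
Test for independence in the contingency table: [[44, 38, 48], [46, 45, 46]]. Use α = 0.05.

χ² = 0.494. df = 2, critical = 5.991. Fail to reject H₀. No evidence of dependence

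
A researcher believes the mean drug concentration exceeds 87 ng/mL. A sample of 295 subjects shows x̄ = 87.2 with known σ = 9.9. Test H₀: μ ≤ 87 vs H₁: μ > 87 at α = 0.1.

z = 0.347. Critical value: 1.28. Fail to reject H₀.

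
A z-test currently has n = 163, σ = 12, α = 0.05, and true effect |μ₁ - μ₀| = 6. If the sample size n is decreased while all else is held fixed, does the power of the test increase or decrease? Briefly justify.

Power decreases: a smaller n inflates the standard error σ/√n, pulling the sampling distribution under H₁ back toward the critical value.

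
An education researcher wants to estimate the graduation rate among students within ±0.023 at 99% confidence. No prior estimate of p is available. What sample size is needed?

Conservative approach: use p = 0.5 (maximizes p(1-p) = 0.25). n = z²(0.25)/E² = 2.576²×0.25/0.023² = 3136.0 → n = 3136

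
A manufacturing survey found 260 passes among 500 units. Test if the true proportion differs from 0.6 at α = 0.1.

p̂ = 0.52, p₀ = 0.6. z = (p̂ - p₀)/√(p₀(1-p₀)/n) = -3.651. Critical: ±1.645. Reject H₀.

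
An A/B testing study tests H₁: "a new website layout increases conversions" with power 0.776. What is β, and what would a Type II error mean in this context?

β = 1 - power = 1 - 0.776 = 0.224. A Type II error is failing to reject H₀ when H₀ is false (false negative) — here, failing to conclude that a new website layout increases conversions when in fact it is true. Consequence: discarding a layout that would have improved conversions — lost revenue.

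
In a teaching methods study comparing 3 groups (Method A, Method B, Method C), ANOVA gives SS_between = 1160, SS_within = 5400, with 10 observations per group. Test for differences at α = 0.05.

df_between = 2, df_within = 27. F = MS_between/MS_within = 580.0/200.0 = 2.9. F_crit ≈ 3.354. Fail to reject H₀.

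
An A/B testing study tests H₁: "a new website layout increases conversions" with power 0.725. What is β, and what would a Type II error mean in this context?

β = 1 - power = 1 - 0.725 = 0.275. A Type II error is failing to reject H₀ when H₀ is false (false negative) — here, failing to conclude that a new website layout increases conversions when in fact it is true. Consequence: discarding a layout that would have improved conversions — lost revenue.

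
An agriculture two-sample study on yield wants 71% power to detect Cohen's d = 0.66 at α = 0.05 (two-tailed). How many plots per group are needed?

z_{α/2} = 1.96, z_β = Φ⁻¹(0.71) = 0.553. For medium effect (d = 0.66): n per group = 2(z_{α/2} + z_β)²/d² = 2(1.96 + 0.553)²/0.66² = 29.0 → 29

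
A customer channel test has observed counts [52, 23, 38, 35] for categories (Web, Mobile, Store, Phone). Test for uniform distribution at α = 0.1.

Expected = 37 each. χ² = Σ(O-E)²/E = 11.514. df = 3, critical value = 6.251. Reject H₀.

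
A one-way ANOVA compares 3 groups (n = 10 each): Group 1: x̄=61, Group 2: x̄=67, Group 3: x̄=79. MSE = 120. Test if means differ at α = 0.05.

Grand mean = 69.0. SS_between = 1680.0, MS_between = 840.0. F = 7.0, F_crit ≈ 3.354. Reject H₀.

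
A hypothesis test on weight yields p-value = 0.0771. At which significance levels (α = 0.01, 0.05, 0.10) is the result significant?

p = 0.0771. Significant at: α = 0.1.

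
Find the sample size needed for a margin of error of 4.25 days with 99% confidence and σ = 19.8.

n = (z*σ/E)² = (2.576×19.8/4.25)² = 144.03 → n = 145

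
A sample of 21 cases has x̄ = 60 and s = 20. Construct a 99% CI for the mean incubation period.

CI = x̄ ± t*(s/√n) = 60 ± 2.845(20/√21) = (47.58, 72.42)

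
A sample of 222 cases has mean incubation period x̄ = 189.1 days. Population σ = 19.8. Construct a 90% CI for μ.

CI = x̄ ± z*(σ/√n) = 189.1 ± 1.645(19.8/√222) = 189.1 ± 2.19 = (186.91, 191.29)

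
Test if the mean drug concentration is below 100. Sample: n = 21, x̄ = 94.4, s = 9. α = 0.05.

t = (94.4 - 100)/(9/√21) = -2.851, df = 20. Critical t = -1.725. Reject H₀.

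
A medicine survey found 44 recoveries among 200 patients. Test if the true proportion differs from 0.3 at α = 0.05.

p̂ = 0.22, p₀ = 0.3. z = (p̂ - p₀)/√(p₀(1-p₀)/n) = -2.469. Critical: ±1.96. Reject H₀.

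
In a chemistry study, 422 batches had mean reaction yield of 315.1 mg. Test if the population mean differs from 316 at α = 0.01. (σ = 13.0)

z = (x̄ - μ₀)/(σ/√n) = (315.1 - 316)/(13.0/√422) = -1.422. Critical value: ±2.576. Since |-1.422| ≤ 2.576, Fail to reject H₀.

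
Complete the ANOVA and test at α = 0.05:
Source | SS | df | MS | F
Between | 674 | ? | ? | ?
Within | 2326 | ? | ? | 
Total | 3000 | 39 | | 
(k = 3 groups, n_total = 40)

df_between = 2, df_within = 37. MS_between = 337.0, MS_within = 62.86. F = 5.361, F_crit ≈ 3.252. Reject H₀.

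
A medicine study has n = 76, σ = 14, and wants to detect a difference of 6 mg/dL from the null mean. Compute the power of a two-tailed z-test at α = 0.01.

SE = σ/√n = 14/√76 = 1.606. Non-centrality λ = d/SE = 6/1.606 = 3.736. Power ≈ Φ(λ - z_{α/2}) = Φ(3.736 - 2.576) = Φ(1.16) = 0.877.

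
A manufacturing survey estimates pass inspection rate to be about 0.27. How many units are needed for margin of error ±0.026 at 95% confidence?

n = z²p(1-p)/E² = 1.96²×0.27×0.73/0.026² = 1120.1 → n = 1121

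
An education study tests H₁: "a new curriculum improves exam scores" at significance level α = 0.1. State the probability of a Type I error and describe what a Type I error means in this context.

P(Type I error) = α = 0.1. A Type I error is rejecting H₀ when H₀ is actually true (false positive) — here, concluding that a new curriculum improves exam scores when in fact this is not the case. Consequence: adopting a curriculum that gives no real benefit — disruption for nothing.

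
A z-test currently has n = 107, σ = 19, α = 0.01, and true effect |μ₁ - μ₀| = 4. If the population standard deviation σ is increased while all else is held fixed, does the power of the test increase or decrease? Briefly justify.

Power decreases: a larger σ inflates the standard error σ/√n, pulling the sampling distribution under H₁ back toward the critical value.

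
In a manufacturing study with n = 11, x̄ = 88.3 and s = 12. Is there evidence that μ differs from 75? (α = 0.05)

t = (x̄ - μ₀)/(s/√n) = (88.3 - 75)/(12/√11) = 3.676. df = 10, critical t = ±2.228. Reject H₀.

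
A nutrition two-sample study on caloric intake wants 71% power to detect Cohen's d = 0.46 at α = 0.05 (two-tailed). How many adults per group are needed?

z_{α/2} = 1.96, z_β = Φ⁻¹(0.71) = 0.553. For small effect (d = 0.46): n per group = 2(z_{α/2} + z_β)²/d² = 2(1.96 + 0.553)²/0.46² = 59.7 → 60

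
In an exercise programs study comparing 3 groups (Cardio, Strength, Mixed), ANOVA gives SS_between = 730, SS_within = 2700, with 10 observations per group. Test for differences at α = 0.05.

df_between = 2, df_within = 27. F = MS_between/MS_within = 365.0/100.0 = 3.65. F_crit ≈ 3.354. Reject H₀. At least one mean differs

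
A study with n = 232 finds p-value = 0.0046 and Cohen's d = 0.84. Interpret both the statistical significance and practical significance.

Statistically significant (p = 0.0046 < 0.05). Cohen's d = 0.84 indicates a large effect size. Both statistical and practical significance should be considered.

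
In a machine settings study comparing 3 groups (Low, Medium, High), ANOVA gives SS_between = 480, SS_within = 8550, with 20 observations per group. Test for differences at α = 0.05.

df_between = 2, df_within = 57. F = MS_between/MS_within = 240.0/150.0 = 1.6. F_crit ≈ 3.159. Fail to reject H₀.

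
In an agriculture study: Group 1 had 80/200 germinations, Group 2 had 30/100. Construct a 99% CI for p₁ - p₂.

p̂₁ = 0.4, p̂₂ = 0.3. Difference = 0.1. CI = (-0.048, 0.248)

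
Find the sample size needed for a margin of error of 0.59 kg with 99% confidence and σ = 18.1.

n = (z*σ/E)² = (2.576×18.1/0.59)² = 6245.2 → n = 6246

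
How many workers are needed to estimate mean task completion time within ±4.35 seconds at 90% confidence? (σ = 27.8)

n = (z*σ/E)² = (1.645×27.8/4.35)² = 110.5 → n = 111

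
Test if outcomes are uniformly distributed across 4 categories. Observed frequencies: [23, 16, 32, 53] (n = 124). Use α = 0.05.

Expected = 31 each. χ² = Σ(O-E)²/E = 24.968. df = 3, critical value = 7.815. Reject H₀.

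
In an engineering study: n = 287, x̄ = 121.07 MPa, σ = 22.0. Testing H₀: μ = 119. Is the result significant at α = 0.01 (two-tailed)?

z = (121.07 - 119)/(22.0/√287) = 1.594. Since |z| ≤ 2.576, not significant at α = 0.01.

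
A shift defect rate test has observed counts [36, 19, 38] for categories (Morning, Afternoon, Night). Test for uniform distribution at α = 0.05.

Expected = 31 each. χ² = Σ(O-E)²/E = 7.032. df = 2, critical value = 5.991. Reject H₀.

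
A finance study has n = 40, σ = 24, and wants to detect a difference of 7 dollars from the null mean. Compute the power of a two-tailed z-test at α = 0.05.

SE = σ/√n = 24/√40 = 3.795. Non-centrality λ = d/SE = 7/3.795 = 1.845. Power ≈ Φ(λ - z_{α/2}) = Φ(1.845 - 1.96) = Φ(-0.115) = 0.454.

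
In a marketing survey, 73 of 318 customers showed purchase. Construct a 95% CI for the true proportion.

p̂ = 0.23. CI = p̂ ± z*√(p̂(1-p̂)/n) = (0.183, 0.276)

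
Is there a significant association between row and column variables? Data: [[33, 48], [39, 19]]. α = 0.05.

χ² = 9.507. df = 1, critical = 3.841. Reject H₀. Variables are dependent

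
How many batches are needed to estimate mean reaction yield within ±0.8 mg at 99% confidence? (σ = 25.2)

n = (z*σ/E)² = (2.576×25.2/0.8)² = 6584.3 → n = 6585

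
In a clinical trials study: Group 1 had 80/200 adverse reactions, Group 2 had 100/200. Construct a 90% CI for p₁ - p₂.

p̂₁ = 0.4, p̂₂ = 0.5. Difference = -0.1. CI = (-0.181, -0.019)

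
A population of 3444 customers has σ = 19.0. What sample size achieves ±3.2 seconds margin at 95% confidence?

Without FPC: n₀ = (1.96×19.0/3.2)² = 135.431. With FPC: n = n₀N/(n₀+N-1) = 130.3 → n = 131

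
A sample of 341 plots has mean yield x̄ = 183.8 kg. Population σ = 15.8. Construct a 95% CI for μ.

CI = x̄ ± z*(σ/√n) = 183.8 ± 1.96(15.8/√341) = 183.8 ± 1.68 = (182.12, 185.48)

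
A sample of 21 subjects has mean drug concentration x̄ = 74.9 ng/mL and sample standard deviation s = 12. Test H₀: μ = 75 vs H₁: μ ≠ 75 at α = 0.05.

t = (x̄ - μ₀)/(s/√n) = (74.9 - 75)/(12/√21) = -0.038. df = 20, critical t = ±2.086. Fail to reject H₀.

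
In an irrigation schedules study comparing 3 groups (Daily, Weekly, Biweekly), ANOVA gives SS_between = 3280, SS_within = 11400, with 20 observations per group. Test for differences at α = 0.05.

df_between = 2, df_within = 57. F = MS_between/MS_within = 1640.0/200.0 = 8.2. F_crit ≈ 3.159. Reject H₀. At least one mean differs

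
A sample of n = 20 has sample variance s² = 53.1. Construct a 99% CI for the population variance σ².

df = 19. χ²_{0.005} = 38.582, χ²_{0.995} = 6.844. CI for σ² = ((n-1)s²/χ²_{α/2}, (n-1)s²/χ²_{1-α/2}) = (19·53.1/38.582, 19·53.1/6.844) = (26.15, 147.41)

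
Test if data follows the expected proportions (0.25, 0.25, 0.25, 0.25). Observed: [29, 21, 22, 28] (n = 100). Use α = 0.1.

Expected: [25.0, 25.0, 25.0, 25.0]. χ² = 2.0. df = 3, critical = 6.251. Fail to reject H₀.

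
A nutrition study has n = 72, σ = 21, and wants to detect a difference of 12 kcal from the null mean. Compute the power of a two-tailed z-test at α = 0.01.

SE = σ/√n = 21/√72 = 2.475. Non-centrality λ = d/SE = 12/2.475 = 4.849. Power ≈ Φ(λ - z_{α/2}) = Φ(4.849 - 2.576) = Φ(2.273) = 0.988.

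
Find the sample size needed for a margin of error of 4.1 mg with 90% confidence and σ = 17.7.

n = (z*σ/E)² = (1.645×17.7/4.1)² = 50.4 → n = 51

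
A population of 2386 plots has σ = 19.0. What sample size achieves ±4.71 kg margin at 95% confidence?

Without FPC: n₀ = (1.96×19.0/4.71)² = 62.514. With FPC: n = n₀N/(n₀+N-1) = 60.9 → n = 61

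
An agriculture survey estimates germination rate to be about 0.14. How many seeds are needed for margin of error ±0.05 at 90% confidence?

n = z²p(1-p)/E² = 1.645²×0.14×0.86/0.05² = 130.3 → n = 131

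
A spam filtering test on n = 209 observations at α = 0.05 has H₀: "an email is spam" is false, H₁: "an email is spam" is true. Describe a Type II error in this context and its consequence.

Type II error: failing to reject H₀ when it is false — concluding that an email is spam is not supported when in fact it is. Consequence: a spam email lands in the inbox.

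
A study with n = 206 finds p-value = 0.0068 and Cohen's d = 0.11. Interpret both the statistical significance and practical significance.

Statistically significant (p = 0.0068 < 0.05). Cohen's d = 0.11 indicates a very small effect size. Both statistical and practical significance should be considered.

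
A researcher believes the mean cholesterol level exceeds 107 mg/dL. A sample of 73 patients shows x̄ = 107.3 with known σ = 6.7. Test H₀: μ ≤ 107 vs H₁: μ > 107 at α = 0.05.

z = 0.383. Critical value: 1.645. Fail to reject H₀.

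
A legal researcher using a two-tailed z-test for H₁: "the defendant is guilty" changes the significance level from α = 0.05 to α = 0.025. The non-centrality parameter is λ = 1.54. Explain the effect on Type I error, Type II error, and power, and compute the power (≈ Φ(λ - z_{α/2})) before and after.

Decreasing α from 0.05 to 0.025:
• Type I error rate decreases (α is the Type I rate by definition).
• Critical value moves from z_{α/2} = 1.96 to 2.241, so power = Φ(λ - z_{α/2}) goes from Φ(1.54 - 1.96) = 0.337 to Φ(1.54 - 2.241) = 0.242.
• Type II error rate β = 1 - power therefore increases (0.663 → 0.758).
Appropriate when false positives are costly — here, convicting an innocent person.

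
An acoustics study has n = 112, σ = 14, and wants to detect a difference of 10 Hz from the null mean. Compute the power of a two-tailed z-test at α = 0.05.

SE = σ/√n = 14/√112 = 1.323. Non-centrality λ = d/SE = 10/1.323 = 7.559. Power ≈ Φ(λ - z_{α/2}) = Φ(7.559 - 1.96) = Φ(5.599) = 1.0.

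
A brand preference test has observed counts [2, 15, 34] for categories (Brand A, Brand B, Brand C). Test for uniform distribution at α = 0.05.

Expected = 17 each. χ² = Σ(O-E)²/E = 30.471. df = 2, critical value = 5.991. Reject H₀.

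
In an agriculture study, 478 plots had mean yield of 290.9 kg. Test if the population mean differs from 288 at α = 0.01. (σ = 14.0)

z = (x̄ - μ₀)/(σ/√n) = (290.9 - 288)/(14.0/√478) = 4.529. Critical value: ±2.576. Since |4.529| > 2.576, Reject H₀.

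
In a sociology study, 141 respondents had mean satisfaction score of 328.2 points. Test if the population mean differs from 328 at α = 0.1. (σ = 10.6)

z = (x̄ - μ₀)/(σ/√n) = (328.2 - 328)/(10.6/√141) = 0.224. Critical value: ±1.645. Since |0.224| ≤ 1.645, Fail to reject H₀.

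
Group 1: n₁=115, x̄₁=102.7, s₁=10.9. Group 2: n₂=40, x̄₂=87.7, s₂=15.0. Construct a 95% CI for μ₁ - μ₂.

Difference = 15.0. SE = √(10.9²/115 + 15.0²/40) = 2.58. CI = (9.94, 20.06)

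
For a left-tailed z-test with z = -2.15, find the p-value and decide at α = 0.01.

p = P(Z < -2.15) = Φ(-2.15) ≈ 0.0158. Since p ≥ 0.01, fail to reject H₀ (not significant) at α = 0.01.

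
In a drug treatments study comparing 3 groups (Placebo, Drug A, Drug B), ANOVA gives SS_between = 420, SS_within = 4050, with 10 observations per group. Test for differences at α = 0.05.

df_between = 2, df_within = 27. F = MS_between/MS_within = 210.0/150.0 = 1.4. F_crit ≈ 3.354. Fail to reject H₀.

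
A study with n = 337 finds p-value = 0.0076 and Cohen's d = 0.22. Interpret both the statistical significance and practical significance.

Statistically significant (p = 0.0076 < 0.05). Cohen's d = 0.22 indicates a small effect size. Both statistical and practical significance should be considered.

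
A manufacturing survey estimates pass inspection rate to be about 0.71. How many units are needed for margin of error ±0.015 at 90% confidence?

n = z²p(1-p)/E² = 1.645²×0.71×0.29/0.015² = 2476.3 → n = 2477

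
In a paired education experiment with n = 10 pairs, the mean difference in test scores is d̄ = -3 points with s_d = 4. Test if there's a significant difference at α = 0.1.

t = d̄/(s_d/√n) = -3/(4/√10) = -2.372. df = 9, critical t = ±1.833. Reject H₀.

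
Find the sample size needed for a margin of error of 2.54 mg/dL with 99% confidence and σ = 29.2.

n = (z*σ/E)² = (2.576×29.2/2.54)² = 877.0 → n = 877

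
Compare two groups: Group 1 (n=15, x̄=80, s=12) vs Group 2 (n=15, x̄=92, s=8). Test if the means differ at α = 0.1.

Pooled sp = 10.2. t = -3.223, df = 28. Critical t = ±1.701. Reject H₀.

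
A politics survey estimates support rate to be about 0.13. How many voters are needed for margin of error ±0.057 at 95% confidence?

n = z²p(1-p)/E² = 1.96²×0.13×0.87/0.057² = 133.7 → n = 134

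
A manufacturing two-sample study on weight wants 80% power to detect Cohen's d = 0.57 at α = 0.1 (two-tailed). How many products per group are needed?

z_{α/2} = 1.645, z_β = Φ⁻¹(0.8) = 0.842. For medium effect (d = 0.57): n per group = 2(z_{α/2} + z_β)²/d² = 2(1.645 + 0.842)²/0.57² = 38.1 → 39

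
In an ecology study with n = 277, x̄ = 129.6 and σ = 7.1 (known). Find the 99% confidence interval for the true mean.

CI = x̄ ± z*(σ/√n) = 129.6 ± 2.576(7.1/√277) = 129.6 ± 1.1 = (128.5, 130.7)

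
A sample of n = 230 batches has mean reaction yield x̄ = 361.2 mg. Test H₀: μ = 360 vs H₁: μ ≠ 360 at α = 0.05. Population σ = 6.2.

z = (x̄ - μ₀)/(σ/√n) = (361.2 - 360)/(6.2/√230) = 2.935. Critical value: ±1.96. Since |2.935| > 1.96, Reject H₀.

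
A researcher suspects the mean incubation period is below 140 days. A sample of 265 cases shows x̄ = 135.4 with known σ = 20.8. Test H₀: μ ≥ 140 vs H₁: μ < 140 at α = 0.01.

z = -3.6. Critical value: -2.33. Reject H₀.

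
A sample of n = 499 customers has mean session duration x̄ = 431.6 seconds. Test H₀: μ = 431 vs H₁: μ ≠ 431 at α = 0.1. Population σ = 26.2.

z = (x̄ - μ₀)/(σ/√n) = (431.6 - 431)/(26.2/√499) = 0.512. Critical value: ±1.645. Since |0.512| ≤ 1.645, Fail to reject H₀.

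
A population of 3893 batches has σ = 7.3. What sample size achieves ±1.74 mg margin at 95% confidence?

Without FPC: n₀ = (1.96×7.3/1.74)² = 67.618. With FPC: n = n₀N/(n₀+N-1) = 66.5 → n = 67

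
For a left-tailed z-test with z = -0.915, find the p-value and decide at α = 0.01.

p = P(Z < -0.915) = Φ(-0.915) ≈ 0.1801. Since p ≥ 0.01, fail to reject H₀ (not significant) at α = 0.01.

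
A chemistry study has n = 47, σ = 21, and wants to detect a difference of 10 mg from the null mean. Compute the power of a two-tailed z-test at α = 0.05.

SE = σ/√n = 21/√47 = 3.063. Non-centrality λ = d/SE = 10/3.063 = 3.265. Power ≈ Φ(λ - z_{α/2}) = Φ(3.265 - 1.96) = Φ(1.305) = 0.904.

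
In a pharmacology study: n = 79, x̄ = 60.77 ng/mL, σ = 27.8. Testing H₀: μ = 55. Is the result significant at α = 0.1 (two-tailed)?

z = (60.77 - 55)/(27.8/√79) = 1.845. Since |z| > 1.645, significant at α = 0.1.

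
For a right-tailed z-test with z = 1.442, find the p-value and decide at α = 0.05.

p = P(Z > 1.442) = 1 - Φ(1.442) ≈ 0.0747. Since p ≥ 0.05, fail to reject H₀ (not significant) at α = 0.05.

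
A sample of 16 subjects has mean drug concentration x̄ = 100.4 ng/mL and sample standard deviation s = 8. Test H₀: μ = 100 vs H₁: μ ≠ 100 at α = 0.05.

t = (x̄ - μ₀)/(s/√n) = (100.4 - 100)/(8/√16) = 0.2. df = 15, critical t = ±2.131. Fail to reject H₀.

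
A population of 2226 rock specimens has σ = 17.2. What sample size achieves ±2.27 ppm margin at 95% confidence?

Without FPC: n₀ = (1.96×17.2/2.27)² = 220.555. With FPC: n = n₀N/(n₀+N-1) = 200.8 → n = 201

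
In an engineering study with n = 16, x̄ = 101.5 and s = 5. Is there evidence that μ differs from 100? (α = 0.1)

t = (x̄ - μ₀)/(s/√n) = (101.5 - 100)/(5/√16) = 1.2. df = 15, critical t = ±1.753. Fail to reject H₀.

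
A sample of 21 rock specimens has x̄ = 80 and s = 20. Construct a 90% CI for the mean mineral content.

CI = x̄ ± t*(s/√n) = 80 ± 1.725(20/√21) = (72.47, 87.53)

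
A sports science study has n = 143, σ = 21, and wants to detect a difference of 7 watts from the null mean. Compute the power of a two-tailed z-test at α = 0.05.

SE = σ/√n = 21/√143 = 1.756. Non-centrality λ = d/SE = 7/1.756 = 3.986. Power ≈ Φ(λ - z_{α/2}) = Φ(3.986 - 1.96) = Φ(2.026) = 0.979.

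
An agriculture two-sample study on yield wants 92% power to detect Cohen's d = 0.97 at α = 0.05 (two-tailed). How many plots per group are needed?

z_{α/2} = 1.96, z_β = Φ⁻¹(0.92) = 1.405. For large effect (d = 0.97): n per group = 2(z_{α/2} + z_β)²/d² = 2(1.96 + 1.405)²/0.97² = 24.1 → 25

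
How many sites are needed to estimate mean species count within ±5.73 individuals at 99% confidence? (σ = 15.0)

n = (z*σ/E)² = (2.576×15.0/5.73)² = 45.5 → n = 46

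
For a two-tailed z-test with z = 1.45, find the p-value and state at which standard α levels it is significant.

p = 2·P(Z > |1.45|) = 2·(1 - Φ(1.45)) ≈ 0.1471. Not significant at any standard level.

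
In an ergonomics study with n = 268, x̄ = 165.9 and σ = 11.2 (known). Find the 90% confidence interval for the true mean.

CI = x̄ ± z*(σ/√n) = 165.9 ± 1.645(11.2/√268) = 165.9 ± 1.13 = (164.77, 167.03)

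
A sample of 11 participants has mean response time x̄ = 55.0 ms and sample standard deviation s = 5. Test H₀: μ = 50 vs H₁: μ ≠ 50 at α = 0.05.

t = (x̄ - μ₀)/(s/√n) = (55.0 - 50)/(5/√11) = 3.317. df = 10, critical t = ±2.228. Reject H₀.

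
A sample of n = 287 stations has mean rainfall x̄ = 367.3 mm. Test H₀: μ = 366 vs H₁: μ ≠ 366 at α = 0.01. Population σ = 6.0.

z = (x̄ - μ₀)/(σ/√n) = (367.3 - 366)/(6.0/√287) = 3.671. Critical value: ±2.576. Since |3.671| > 2.576, Reject H₀.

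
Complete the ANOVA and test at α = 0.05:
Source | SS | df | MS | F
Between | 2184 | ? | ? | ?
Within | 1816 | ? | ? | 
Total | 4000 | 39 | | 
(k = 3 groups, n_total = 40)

df_between = 2, df_within = 37. MS_between = 1092.0, MS_within = 49.08. F = 22.249, F_crit ≈ 3.252. Reject H₀.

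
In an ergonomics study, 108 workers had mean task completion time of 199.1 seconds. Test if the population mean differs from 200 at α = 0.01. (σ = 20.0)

z = (x̄ - μ₀)/(σ/√n) = (199.1 - 200)/(20.0/√108) = -0.468. Critical value: ±2.576. Since |-0.468| ≤ 2.576, Fail to reject H₀.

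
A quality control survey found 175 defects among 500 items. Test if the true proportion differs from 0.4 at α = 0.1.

p̂ = 0.35, p₀ = 0.4. z = (p̂ - p₀)/√(p₀(1-p₀)/n) = -2.282. Critical: ±1.645. Reject H₀.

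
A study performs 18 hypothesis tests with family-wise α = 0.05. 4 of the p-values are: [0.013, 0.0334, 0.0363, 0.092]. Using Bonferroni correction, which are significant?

Bonferroni α = 0.05/18 = 0.00278. None of the given p-values are significant.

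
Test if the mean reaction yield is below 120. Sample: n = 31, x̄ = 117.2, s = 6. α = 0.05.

t = (117.2 - 120)/(6/√31) = -2.598, df = 30. Critical t = -1.697. Reject H₀.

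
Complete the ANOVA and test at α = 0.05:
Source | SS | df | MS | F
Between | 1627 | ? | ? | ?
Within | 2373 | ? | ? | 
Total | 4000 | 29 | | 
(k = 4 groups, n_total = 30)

df_between = 3, df_within = 26. MS_between = 542.33, MS_within = 91.27. F = 5.942, F_crit ≈ 2.975. Reject H₀.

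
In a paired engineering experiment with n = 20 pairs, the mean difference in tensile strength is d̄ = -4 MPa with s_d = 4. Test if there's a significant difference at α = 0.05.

t = d̄/(s_d/√n) = -4/(4/√20) = -4.472. df = 19, critical t = ±2.093. Reject H₀.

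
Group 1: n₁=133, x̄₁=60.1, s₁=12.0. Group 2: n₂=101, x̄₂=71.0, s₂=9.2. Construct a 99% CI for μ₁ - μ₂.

Difference = -10.9. SE = √(12.0²/133 + 9.2²/101) = 1.386. CI = (-14.47, -7.33)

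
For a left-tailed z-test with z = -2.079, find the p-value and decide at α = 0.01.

p = P(Z < -2.079) = Φ(-2.079) ≈ 0.0188. Since p ≥ 0.01, fail to reject H₀ (not significant) at α = 0.01.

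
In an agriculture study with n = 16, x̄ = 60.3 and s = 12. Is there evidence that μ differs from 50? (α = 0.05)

t = (x̄ - μ₀)/(s/√n) = (60.3 - 50)/(12/√16) = 3.433. df = 15, critical t = ±2.131. Reject H₀.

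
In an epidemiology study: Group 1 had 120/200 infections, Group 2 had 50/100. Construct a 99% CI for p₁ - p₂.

p̂₁ = 0.6, p̂₂ = 0.5. Difference = 0.1. CI = (-0.057, 0.257)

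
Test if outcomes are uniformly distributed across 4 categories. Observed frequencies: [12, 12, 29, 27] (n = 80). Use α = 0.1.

Expected = 20 each. χ² = Σ(O-E)²/E = 12.9. df = 3, critical value = 6.251. Reject H₀.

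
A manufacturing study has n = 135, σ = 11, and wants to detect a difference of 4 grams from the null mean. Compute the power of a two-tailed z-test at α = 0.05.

SE = σ/√n = 11/√135 = 0.947. Non-centrality λ = d/SE = 4/0.947 = 4.225. Power ≈ Φ(λ - z_{α/2}) = Φ(4.225 - 1.96) = Φ(2.265) = 0.988.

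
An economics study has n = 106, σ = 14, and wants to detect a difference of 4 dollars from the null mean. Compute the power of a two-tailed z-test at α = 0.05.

SE = σ/√n = 14/√106 = 1.36. Non-centrality λ = d/SE = 4/1.36 = 2.942. Power ≈ Φ(λ - z_{α/2}) = Φ(2.942 - 1.96) = Φ(0.982) = 0.837.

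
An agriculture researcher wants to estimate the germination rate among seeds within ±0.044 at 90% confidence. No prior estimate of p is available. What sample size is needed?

Conservative approach: use p = 0.5 (maximizes p(1-p) = 0.25). n = z²(0.25)/E² = 1.645²×0.25/0.044² = 349.4 → n = 350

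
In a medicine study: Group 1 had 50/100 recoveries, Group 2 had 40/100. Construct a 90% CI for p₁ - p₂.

p̂₁ = 0.5, p̂₂ = 0.4. Difference = 0.1. CI = (-0.015, 0.215)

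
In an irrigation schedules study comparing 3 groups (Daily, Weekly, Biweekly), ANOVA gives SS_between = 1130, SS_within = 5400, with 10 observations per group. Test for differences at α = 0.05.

df_between = 2, df_within = 27. F = MS_between/MS_within = 565.0/200.0 = 2.825. F_crit ≈ 3.354. Fail to reject H₀.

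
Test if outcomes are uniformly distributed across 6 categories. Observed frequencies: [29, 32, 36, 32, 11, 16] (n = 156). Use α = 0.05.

Expected = 26 each. χ² = Σ(O-E)²/E = 19.462. df = 5, critical value = 11.07. Reject H₀.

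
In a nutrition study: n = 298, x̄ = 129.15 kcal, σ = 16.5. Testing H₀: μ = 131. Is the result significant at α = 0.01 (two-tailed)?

z = (129.15 - 131)/(16.5/√298) = -1.936. Since |z| ≤ 2.576, not significant at α = 0.01.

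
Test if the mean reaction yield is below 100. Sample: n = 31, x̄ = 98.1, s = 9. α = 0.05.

t = (98.1 - 100)/(9/√31) = -1.175, df = 30. Critical t = -1.697. Fail to reject H₀.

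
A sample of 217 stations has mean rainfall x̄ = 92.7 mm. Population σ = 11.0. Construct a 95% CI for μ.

CI = x̄ ± z*(σ/√n) = 92.7 ± 1.96(11.0/√217) = 92.7 ± 1.46 = (91.24, 94.16)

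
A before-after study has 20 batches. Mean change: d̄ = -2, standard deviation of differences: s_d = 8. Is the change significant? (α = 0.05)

t = d̄/(s_d/√n) = -2/(8/√20) = -1.118. df = 19, critical t = ±2.093. Fail to reject H₀.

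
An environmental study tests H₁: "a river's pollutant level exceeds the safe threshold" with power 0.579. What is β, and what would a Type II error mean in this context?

β = 1 - power = 1 - 0.579 = 0.421. A Type II error is failing to reject H₀ when H₀ is false (false negative) — here, failing to conclude that a river's pollutant level exceeds the safe threshold when in fact it is true. Consequence: allowing unsafe pollution to continue.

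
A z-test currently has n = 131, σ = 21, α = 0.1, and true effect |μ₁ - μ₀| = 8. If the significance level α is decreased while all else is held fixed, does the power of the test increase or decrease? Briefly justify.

Power decreases: a smaller α raises the critical value, so less of the H₁ sampling distribution falls in the rejection region.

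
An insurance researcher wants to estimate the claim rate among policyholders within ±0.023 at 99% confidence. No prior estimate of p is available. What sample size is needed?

Conservative approach: use p = 0.5 (maximizes p(1-p) = 0.25). n = z²(0.25)/E² = 2.576²×0.25/0.023² = 3136.0 → n = 3136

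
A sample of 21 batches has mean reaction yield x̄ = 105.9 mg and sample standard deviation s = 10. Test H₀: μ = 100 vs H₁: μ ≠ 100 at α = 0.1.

t = (x̄ - μ₀)/(s/√n) = (105.9 - 100)/(10/√21) = 2.704. df = 20, critical t = ±1.725. Reject H₀.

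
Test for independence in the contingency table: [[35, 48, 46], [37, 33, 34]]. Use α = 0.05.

χ² = 1.974. df = 2, critical = 5.991. Fail to reject H₀. No evidence of dependence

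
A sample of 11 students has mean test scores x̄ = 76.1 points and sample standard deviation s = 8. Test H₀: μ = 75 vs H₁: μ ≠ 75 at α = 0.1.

t = (x̄ - μ₀)/(s/√n) = (76.1 - 75)/(8/√11) = 0.456. df = 10, critical t = ±1.812. Fail to reject H₀.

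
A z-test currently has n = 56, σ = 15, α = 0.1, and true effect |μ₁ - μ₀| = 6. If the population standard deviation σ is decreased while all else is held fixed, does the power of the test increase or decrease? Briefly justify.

Power increases: a smaller σ shrinks the standard error σ/√n, moving the sampling distribution under H₁ further from the critical value.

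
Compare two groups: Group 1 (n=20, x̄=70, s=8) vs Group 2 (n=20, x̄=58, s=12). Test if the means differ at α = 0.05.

Pooled sp = 10.2. t = 3.721, df = 38. Critical t = ±2.024. Reject H₀.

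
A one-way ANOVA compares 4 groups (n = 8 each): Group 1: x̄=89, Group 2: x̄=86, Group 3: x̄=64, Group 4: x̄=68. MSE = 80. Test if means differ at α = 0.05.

Grand mean = 76.75. SS_between = 3798.0, MS_between = 1266.0. F = 15.825, F_crit ≈ 2.947. Reject H₀.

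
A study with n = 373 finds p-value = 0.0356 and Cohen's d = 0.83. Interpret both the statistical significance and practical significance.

Statistically significant (p = 0.0356 < 0.05). Cohen's d = 0.83 indicates a large effect size. Both statistical and practical significance should be considered.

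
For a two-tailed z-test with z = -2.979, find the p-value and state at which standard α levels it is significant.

p = 2·P(Z > |-2.979|) = 2·(1 - Φ(2.979)) ≈ 0.0029. Significant at α = 0.1; Significant at α = 0.05; Significant at α = 0.01.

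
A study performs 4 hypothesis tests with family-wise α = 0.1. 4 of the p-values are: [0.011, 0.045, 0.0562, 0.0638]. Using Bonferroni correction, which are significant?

Bonferroni α = 0.1/4 = 0.025. Significant p-values: [0.011]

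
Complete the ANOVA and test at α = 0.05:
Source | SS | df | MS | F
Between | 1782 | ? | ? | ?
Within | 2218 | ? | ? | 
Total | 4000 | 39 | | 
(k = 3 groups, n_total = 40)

df_between = 2, df_within = 37. MS_between = 891.0, MS_within = 59.95. F = 14.863, F_crit ≈ 3.252. Reject H₀.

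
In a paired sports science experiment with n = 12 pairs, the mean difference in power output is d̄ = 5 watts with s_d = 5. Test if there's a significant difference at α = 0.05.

t = d̄/(s_d/√n) = 5/(5/√12) = 3.464. df = 11, critical t = ±2.201. Reject H₀.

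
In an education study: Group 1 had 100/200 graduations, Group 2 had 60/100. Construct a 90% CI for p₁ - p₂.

p̂₁ = 0.5, p̂₂ = 0.6. Difference = -0.1. CI = (-0.199, -0.001)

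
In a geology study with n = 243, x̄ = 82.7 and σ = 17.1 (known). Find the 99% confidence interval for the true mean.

CI = x̄ ± z*(σ/√n) = 82.7 ± 2.576(17.1/√243) = 82.7 ± 2.83 = (79.87, 85.53)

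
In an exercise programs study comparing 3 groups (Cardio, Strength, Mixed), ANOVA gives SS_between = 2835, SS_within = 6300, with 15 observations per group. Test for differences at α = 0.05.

df_between = 2, df_within = 42. F = MS_between/MS_within = 1417.5/150.0 = 9.45. F_crit ≈ 3.22. Reject H₀. At least one mean differs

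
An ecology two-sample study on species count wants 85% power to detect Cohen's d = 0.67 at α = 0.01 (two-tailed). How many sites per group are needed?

z_{α/2} = 2.576, z_β = Φ⁻¹(0.85) = 1.036. For medium effect (d = 0.67): n per group = 2(z_{α/2} + z_β)²/d² = 2(2.576 + 1.036)²/0.67² = 58.1 → 59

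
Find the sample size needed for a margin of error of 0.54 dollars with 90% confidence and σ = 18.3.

n = (z*σ/E)² = (1.645×18.3/0.54)² = 3107.8 → n = 3108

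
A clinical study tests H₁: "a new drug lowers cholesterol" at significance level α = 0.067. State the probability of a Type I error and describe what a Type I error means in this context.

P(Type I error) = α = 0.067. A Type I error is rejecting H₀ when H₀ is actually true (false positive) — here, concluding that a new drug lowers cholesterol when in fact this is not the case. Consequence: approving an ineffective drug — patients take a useless medication and may skip effective alternatives.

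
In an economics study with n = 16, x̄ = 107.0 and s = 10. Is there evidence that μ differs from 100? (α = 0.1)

t = (x̄ - μ₀)/(s/√n) = (107.0 - 100)/(10/√16) = 2.8. df = 15, critical t = ±1.753. Reject H₀.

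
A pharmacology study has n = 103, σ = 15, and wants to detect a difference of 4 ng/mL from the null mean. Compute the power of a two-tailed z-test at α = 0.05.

SE = σ/√n = 15/√103 = 1.478. Non-centrality λ = d/SE = 4/1.478 = 2.706. Power ≈ Φ(λ - z_{α/2}) = Φ(2.706 - 1.96) = Φ(0.746) = 0.772.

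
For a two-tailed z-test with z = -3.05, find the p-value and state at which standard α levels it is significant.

p = 2·P(Z > |-3.05|) = 2·(1 - Φ(3.05)) ≈ 0.0023. Significant at α = 0.1; Significant at α = 0.05; Significant at α = 0.01.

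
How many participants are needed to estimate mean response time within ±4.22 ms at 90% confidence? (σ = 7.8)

n = (z*σ/E)² = (1.645×7.8/4.22)² = 9.2 → n = 10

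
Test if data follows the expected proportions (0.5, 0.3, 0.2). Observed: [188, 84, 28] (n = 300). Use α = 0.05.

Expected: [150.0, 90.0, 60.0]. χ² = 27.093. df = 2, critical = 5.991. Reject H₀.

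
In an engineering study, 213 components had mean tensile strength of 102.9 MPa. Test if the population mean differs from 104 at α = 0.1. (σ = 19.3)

z = (x̄ - μ₀)/(σ/√n) = (102.9 - 104)/(19.3/√213) = -0.832. Critical value: ±1.645. Since |-0.832| ≤ 1.645, Fail to reject H₀.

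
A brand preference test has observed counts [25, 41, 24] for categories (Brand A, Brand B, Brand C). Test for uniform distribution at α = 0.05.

Expected = 30 each. χ² = Σ(O-E)²/E = 6.067. df = 2, critical value = 5.991. Reject H₀.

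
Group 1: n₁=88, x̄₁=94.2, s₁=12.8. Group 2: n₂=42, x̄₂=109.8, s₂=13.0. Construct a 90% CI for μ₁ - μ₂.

Difference = -15.6. SE = √(12.8²/88 + 13.0²/42) = 2.426. CI = (-19.59, -11.61)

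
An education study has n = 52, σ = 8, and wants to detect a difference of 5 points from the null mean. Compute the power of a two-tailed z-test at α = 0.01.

SE = σ/√n = 8/√52 = 1.109. Non-centrality λ = d/SE = 5/1.109 = 4.507. Power ≈ Φ(λ - z_{α/2}) = Φ(4.507 - 2.576) = Φ(1.931) = 0.973.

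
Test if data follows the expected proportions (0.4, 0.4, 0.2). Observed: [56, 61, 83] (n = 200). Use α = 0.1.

Expected: [80.0, 80.0, 40.0]. χ² = 57.938. df = 2, critical = 4.605. Reject H₀.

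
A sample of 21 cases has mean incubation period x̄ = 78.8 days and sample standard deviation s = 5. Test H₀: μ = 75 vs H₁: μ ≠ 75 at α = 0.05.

t = (x̄ - μ₀)/(s/√n) = (78.8 - 75)/(5/√21) = 3.483. df = 20, critical t = ±2.086. Reject H₀.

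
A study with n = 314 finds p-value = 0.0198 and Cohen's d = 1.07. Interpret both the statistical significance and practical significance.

Statistically significant (p = 0.0198 < 0.05). Cohen's d = 1.07 indicates a large effect size. Both statistical and practical significance should be considered.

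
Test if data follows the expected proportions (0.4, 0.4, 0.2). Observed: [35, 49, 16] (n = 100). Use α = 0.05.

Expected: [40.0, 40.0, 20.0]. χ² = 3.45. df = 2, critical = 5.991. Fail to reject H₀.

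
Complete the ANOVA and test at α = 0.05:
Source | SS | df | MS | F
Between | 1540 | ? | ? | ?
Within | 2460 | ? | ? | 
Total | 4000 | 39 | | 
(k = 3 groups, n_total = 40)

df_between = 2, df_within = 37. MS_between = 770.0, MS_within = 66.49. F = 11.581, F_crit ≈ 3.252. Reject H₀.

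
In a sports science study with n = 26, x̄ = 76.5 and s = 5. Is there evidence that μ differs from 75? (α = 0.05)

t = (x̄ - μ₀)/(s/√n) = (76.5 - 75)/(5/√26) = 1.53. df = 25, critical t = ±2.06. Fail to reject H₀.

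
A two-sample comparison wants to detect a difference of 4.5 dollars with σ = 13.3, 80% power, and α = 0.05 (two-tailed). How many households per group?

n per group = 2(z_α/2 + z_β)²σ²/d² = 2×(1.96 + 0.84)²×13.3²/4.5² = 137.0 → n = 137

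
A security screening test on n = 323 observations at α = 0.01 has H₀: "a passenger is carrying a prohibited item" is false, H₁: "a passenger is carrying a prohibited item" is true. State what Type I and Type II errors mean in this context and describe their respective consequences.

Type I (false positive): concluding that a passenger is carrying a prohibited item when it is not — detaining an innocent passenger — delay and inconvenience. Type II (false negative): failing to conclude that a passenger is carrying a prohibited item when it is — letting a prohibited item through — security breach. Which is costlier depends on domain priorities and is a judgement call rather than a statistical fact.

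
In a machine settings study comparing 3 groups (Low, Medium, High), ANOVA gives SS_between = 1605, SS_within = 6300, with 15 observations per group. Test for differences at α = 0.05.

df_between = 2, df_within = 42. F = MS_between/MS_within = 802.5/150.0 = 5.35. F_crit ≈ 3.22. Reject H₀. At least one mean differs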